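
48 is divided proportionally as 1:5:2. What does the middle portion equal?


Ratio = 1:5:2
Total parts = 1 + 5 + 2 = 8
Value per part = 48 / 8 = 6
First share = 1 * 6 = 6
Middle share = 5 * 6 = 30
Third share = 2 * 6 = 12

30


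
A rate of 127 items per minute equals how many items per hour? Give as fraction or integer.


Converting from per minute to per hour
Rate = 127 items per minute
Multiply by 60: 127 * 60
= 7620 items per hour

7620


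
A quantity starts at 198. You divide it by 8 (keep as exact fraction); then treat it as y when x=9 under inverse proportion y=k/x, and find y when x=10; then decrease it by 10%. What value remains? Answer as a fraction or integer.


Start with 198.
Step 1: Divide by 8: 198 / 8 = 99/4
Step 2: Inverse prop: k = (99/4)*9; new y = k/10 = 99/4*9/10 = 891/40
Step 3: Decrease by 10%: 891/40 * 90/100 = 8019/400
Final result = 8019/400

8019/400


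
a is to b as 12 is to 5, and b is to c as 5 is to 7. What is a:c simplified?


Given a:b = 12:5 and b:c = 5:7
Make b consistent. Multiply first ratio by 5: a:b = 60:25
Multiply second ratio by 5: b:c = 25:35
Now b = 25 in both, so a:b:c = 60:25:35
Therefore a:c = 60:35
Simplify by GCD: a:c = 12:7

12:7


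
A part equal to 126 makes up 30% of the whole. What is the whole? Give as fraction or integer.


Given: 126 is 30% of the whole
Set up: 126 = 30/100 * whole
whole = 126 * 100 / 30
whole = 12600 / 30
whole = 420

420


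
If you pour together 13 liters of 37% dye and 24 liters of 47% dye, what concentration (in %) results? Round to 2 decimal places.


Solute in mixture 1 = 37% of 13 L = 13*37/100 = 481/100 L
Solute in mixture 2 = 47% of 24 L = 24*47/100 = 282/25 L
Total solute = 481/100 + 282/25 = 1609/100 L
Total volume = 13 + 24 = 37 L
Final concentration = 1609/100/37 * 100 = 43.49%

43.49


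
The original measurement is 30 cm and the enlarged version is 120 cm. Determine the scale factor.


Original length = 30 cm
Scaled length = 120 cm
Scale factor = 120 / 30
= 4

4


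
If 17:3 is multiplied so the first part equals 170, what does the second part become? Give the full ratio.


Original ratio: 17:3
First term target: 170
Scale factor = 170 / 17 = 10
Multiply second term: 3 * 10 = 30
Equivalent ratio = 170:30

170:30


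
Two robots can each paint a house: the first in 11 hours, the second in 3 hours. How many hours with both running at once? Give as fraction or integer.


Rate of A = 1/11 job per hour
Rate of B = 1/3 job per hour
Combined rate = 1/11 + 1/3
Find common denominator: (3 + 11)/(11*3) = 14/33
Combined rate = 14/33 job per hour
Time together = 1 / (14/33) = 33/14 hours

33/14


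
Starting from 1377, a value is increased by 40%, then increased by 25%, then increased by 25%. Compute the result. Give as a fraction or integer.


Start: 1377
Step 1: increase by 40% => multiply by 140/100
  1377 * 140/100 = 9639/5
Step 2: increase by 25% => multiply by 125/100
  9639/5 * 125/100 = 9639/4
Step 3: increase by 25% => multiply by 125/100
  9639/4 * 125/100 = 48195/16
Final value = 48195/16

48195/16


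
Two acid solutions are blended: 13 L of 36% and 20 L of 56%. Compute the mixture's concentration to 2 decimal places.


Solute in mixture 1 = 36% of 13 L = 13*36/100 = 117/25 L
Solute in mixture 2 = 56% of 20 L = 20*56/100 = 56/5 L
Total solute = 117/25 + 56/5 = 397/25 L
Total volume = 13 + 20 = 33 L
Final concentration = 397/25/33 * 100 = 48.12%

48.12


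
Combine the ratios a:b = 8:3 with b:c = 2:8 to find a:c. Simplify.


Given a:b = 8:3 and b:c = 2:8
Make b consistent. Multiply first ratio by 2: a:b = 16:6
Multiply second ratio by 3: b:c = 6:24
Now b = 6 in both, so a:b:c = 16:6:24
Therefore a:c = 16:24
Simplify by GCD: a:c = 2:3

2:3


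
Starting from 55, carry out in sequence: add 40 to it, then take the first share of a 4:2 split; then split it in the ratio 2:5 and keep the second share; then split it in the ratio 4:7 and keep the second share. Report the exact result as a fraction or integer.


Start with 55.
Step 1: Add 40: 55+40=95; split 4:2 first = 95*4/6 = 190/3
Step 2: Split 2:5, second share = 190/3 * 5/7 = 950/21
Step 3: Split 4:7, second share = 950/21 * 7/11 = 950/33
Final result = 950/33

950/33


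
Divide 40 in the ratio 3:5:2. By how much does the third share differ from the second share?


Total parts = 3 + 5 + 2 = 10
Value per part = 40 / 10 = 4
Shares: 3*4=12, 5*4=20, 2*4=8
Third share = 8, second share = 20
Difference = |8 - 20| = 12

12


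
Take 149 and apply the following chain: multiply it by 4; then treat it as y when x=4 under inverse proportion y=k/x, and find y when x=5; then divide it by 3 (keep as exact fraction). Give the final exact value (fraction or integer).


Start with 149.
Step 1: Multiply by 4: 149 * 4 = 596
Step 2: Inverse prop: k = (596)*4; new y = k/5 = 596*4/5 = 2384/5
Step 3: Divide by 3: 2384/5 / 3 = 2384/15
Final result = 2384/15

2384/15


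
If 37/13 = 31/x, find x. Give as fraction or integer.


Setting up: 37/13 = 31/x
Cross multiply: 37 * x = 13 * 31
37x = 403
x = 403/37
x = 403/37

403/37


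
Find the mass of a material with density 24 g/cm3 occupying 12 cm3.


Using mass = density * volume
Density = 24 g/cm3
Volume = 12 cm3
Mass = 24 * 12
= 288 g

288


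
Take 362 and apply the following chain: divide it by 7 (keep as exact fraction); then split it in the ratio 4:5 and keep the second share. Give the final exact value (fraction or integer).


Start with 362.
Step 1: Divide by 7: 362 / 7 = 362/7
Step 2: Split 4:5, second share = 362/7 * 5/9 = 1810/63
Final result = 1810/63

1810/63


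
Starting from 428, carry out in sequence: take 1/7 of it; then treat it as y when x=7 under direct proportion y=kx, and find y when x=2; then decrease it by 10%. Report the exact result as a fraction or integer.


Start with 428.
Step 1: Take 1/7: 428 * 1/7 = 428/7
Step 2: Direct prop: k = (428/7)/7; new y = k*2 = 428/7*2/7 = 856/49
Step 3: Decrease by 10%: 856/49 * 90/100 = 3852/245
Final result = 3852/245

3852/245


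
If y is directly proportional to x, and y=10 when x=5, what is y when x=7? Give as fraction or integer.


Direct proportion: y = kx
Find k: k = 10/5 = 2
Compute y at x=7: y = 2 * 7
y = 14

14


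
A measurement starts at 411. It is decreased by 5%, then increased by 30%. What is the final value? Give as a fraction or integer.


Start: 411
Step 1: decrease by 5% => multiply by 95/100
  411 * 95/100 = 7809/20
Step 2: increase by 30% => multiply by 130/100
  7809/20 * 130/100 = 101517/200
Final value = 101517/200

101517/200


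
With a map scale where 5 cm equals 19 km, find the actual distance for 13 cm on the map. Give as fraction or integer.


Map scale: 5 cm = 19 km
Measured distance on map = 13 cm
Set up proportion: 13 * 19 / 5
= 247 / 5
= 247/5 km

247/5


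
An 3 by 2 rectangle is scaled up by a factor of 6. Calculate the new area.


Original dimensions: 3 x 2
Enlargement factor = 6
New width = 3 * 6 = 18
New height = 2 * 6 = 12
New area = 18 * 12 = 216

216


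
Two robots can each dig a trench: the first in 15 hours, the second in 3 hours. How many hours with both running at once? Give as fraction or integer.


Rate of A = 1/15 job per hour
Rate of B = 1/3 job per hour
Combined rate = 1/15 + 1/3
Find common denominator: (3 + 15)/(15*3) = 18/45
Combined rate = 2/5 job per hour
Time together = 1 / (2/5) = 5/2 hours

5/2


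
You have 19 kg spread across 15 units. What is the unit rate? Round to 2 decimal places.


Total kg = 19
Number of units = 15
Unit rate = 19 / 15
= 1.27 kg per unit

1.27


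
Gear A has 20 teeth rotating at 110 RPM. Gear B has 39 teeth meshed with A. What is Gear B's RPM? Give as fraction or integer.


Gear ratio: teeth_A * RPM_A = teeth_B * RPM_B
20 * 110 = 39 * RPM_B
2200 = 39 * RPM_B
RPM_B = 2200 / 39
RPM_B = 2200/39

2200/39


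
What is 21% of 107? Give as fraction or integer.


Compute 21% of 107
Convert percentage: 21% = 21/100
Multiply: 107 * 21/100
= 2247/100
= 2247/100

2247/100


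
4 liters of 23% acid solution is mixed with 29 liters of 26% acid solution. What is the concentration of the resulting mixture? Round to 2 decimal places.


Solute in mixture 1 = 23% of 4 L = 4*23/100 = 23/25 L
Solute in mixture 2 = 26% of 29 L = 29*26/100 = 377/50 L
Total solute = 23/25 + 377/50 = 423/50 L
Total volume = 4 + 29 = 33 L
Final concentration = 423/50/33 * 100 = 25.64%

25.64


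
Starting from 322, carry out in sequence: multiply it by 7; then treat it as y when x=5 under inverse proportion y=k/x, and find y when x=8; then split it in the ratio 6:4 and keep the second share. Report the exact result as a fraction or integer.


Start with 322.
Step 1: Multiply by 7: 322 * 7 = 2254
Step 2: Inverse prop: k = (2254)*5; new y = k/8 = 2254*5/8 = 5635/4
Step 3: Split 6:4, second share = 5635/4 * 4/10 = 1127/2
Final result = 1127/2

1127/2


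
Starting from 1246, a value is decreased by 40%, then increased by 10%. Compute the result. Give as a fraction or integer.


Start: 1246
Step 1: decrease by 40% => multiply by 60/100
  1246 * 60/100 = 3738/5
Step 2: increase by 10% => multiply by 110/100
  3738/5 * 110/100 = 20559/25
Final value = 20559/25

20559/25


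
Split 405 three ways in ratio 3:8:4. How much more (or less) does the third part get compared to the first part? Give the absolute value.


Total parts = 3 + 8 + 4 = 15
Value per part = 405 / 15 = 27
Shares: 3*27=81, 8*27=216, 4*27=108
Third share = 108, first share = 81
Difference = |108 - 81| = 27

27


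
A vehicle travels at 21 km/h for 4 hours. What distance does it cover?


Using distance = speed * time
Speed = 21 km/h
Time = 4 hours
Distance = 21 * 4
= 84 km

84


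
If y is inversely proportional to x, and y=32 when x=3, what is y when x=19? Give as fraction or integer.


Inverse proportion: y = k/x
Find k: k = 3 * 32 = 96
Compute y at x=19: y = 96/19
y = 96/19

96/19


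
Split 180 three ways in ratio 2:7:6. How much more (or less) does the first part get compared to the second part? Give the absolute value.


Total parts = 2 + 7 + 6 = 15
Value per part = 180 / 15 = 12
Shares: 2*12=24, 7*12=84, 6*12=72
First share = 24, second share = 84
Difference = |24 - 84| = 60

60


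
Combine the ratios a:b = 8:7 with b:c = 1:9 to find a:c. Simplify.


Given a:b = 8:7 and b:c = 1:9
Make b consistent. Multiply first ratio by 1: a:b = 8:7
Multiply second ratio by 7: b:c = 7:63
Now b = 7 in both, so a:b:c = 8:7:63
Therefore a:c = 8:63
Simplify by GCD: a:c = 8:63

8:63


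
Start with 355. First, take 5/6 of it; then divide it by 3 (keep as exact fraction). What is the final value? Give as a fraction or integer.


Start with 355.
Step 1: Take 5/6: 355 * 5/6 = 1775/6
Step 2: Divide by 3: 1775/6 / 3 = 1775/18
Final result = 1775/18

1775/18


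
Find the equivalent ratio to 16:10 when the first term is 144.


Original ratio: 16:10
First term target: 144
Scale factor = 144 / 16 = 9
Multiply second term: 10 * 9 = 90
Equivalent ratio = 144:90

144:90


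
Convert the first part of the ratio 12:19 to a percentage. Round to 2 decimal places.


Total parts = 12 + 19 = 31
First part fraction = 12/31
Percentage = (12/31) * 100
= 0.387097 * 100
= 38.71%

38.71


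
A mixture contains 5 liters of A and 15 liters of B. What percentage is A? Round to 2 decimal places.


Volume of A = 5 L
Volume of B = 15 L
Total volume = 5 + 15 = 20 L
Percentage of A = (5/20) * 100
= 25.00%

25.00


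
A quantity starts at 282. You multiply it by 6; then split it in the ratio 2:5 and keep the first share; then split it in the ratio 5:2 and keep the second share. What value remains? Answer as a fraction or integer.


Start with 282.
Step 1: Multiply by 6: 282 * 6 = 1692
Step 2: Split 2:5, first share = 1692 * 2/7 = 3384/7
Step 3: Split 5:2, second share = 3384/7 * 2/7 = 6768/49
Final result = 6768/49

6768/49


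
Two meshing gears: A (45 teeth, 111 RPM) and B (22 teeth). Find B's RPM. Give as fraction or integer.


Gear ratio: teeth_A * RPM_A = teeth_B * RPM_B
45 * 111 = 22 * RPM_B
4995 = 22 * RPM_B
RPM_B = 4995 / 22
RPM_B = 4995/22

4995/22


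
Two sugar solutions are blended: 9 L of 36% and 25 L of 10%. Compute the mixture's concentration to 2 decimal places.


Solute in mixture 1 = 36% of 9 L = 9*36/100 = 81/25 L
Solute in mixture 2 = 10% of 25 L = 25*10/100 = 5/2 L
Total solute = 81/25 + 5/2 = 287/50 L
Total volume = 9 + 25 = 34 L
Final concentration = 287/50/34 * 100 = 16.88%

16.88


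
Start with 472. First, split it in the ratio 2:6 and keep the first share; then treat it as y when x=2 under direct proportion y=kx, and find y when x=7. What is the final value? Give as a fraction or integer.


Start with 472.
Step 1: Split 2:6, first share = 472 * 2/8 = 118
Step 2: Direct prop: k = (118)/2; new y = k*7 = 118*7/2 = 413
Final result = 413

413


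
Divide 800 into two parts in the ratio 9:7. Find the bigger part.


Total parts = 9 + 7 = 16
Value per part = 800 / 16 = 50
First share = 9 * 50 = 450
Second share = 7 * 50 = 350
Larger share = 450

450


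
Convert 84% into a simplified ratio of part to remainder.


Part = 84%, Remainder = 16%
Ratio = 84:16
GCD(84, 16) = 4
Simplify: 21:4 = 21:4

21:4


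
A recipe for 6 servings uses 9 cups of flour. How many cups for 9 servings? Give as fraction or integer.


Original: 9 cups for 6 servings
Target servings = 9
Scaling factor = 9/6
New amount = 9 * 9/6
= 81/6
= 27/2 cups

27/2


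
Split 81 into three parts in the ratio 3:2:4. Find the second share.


Ratio = 3:2:4
Total parts = 3 + 2 + 4 = 9
Value per part = 81 / 9 = 9
First share = 3 * 9 = 27
Middle share = 2 * 9 = 18
Third share = 4 * 9 = 36

18


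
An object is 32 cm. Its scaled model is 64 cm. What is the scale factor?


Original length = 32 cm
Scaled length = 64 cm
Scale factor = 64 / 32
= 2

2


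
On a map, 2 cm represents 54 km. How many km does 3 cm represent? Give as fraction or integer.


Map scale: 2 cm = 54 km
Measured distance on map = 3 cm
Set up proportion: 3 * 54 / 2
= 162 / 2
= 81 km

81


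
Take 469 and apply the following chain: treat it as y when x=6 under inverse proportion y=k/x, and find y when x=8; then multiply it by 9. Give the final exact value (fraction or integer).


Start with 469.
Step 1: Inverse prop: k = (469)*6; new y = k/8 = 469*6/8 = 1407/4
Step 2: Multiply by 9: 1407/4 * 9 = 12663/4
Final result = 12663/4

12663/4


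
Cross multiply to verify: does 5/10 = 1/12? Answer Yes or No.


Cross multiply to check 5/10 = 1/12
Left cross product: 5 * 12 = 60
Right cross product: 10 * 1 = 10
60 != 10
Not equal, so proportions differ => No

No


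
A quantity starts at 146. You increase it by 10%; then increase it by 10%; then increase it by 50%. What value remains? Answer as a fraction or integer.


Start with 146.
Step 1: Increase by 10%: 146 * 110/100 = 803/5
Step 2: Increase by 10%: 803/5 * 110/100 = 8833/50
Step 3: Increase by 50%: 8833/50 * 150/100 = 26499/100
Final result = 26499/100

26499/100


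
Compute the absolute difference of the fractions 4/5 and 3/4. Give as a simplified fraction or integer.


Simplify: 4/5 = 4/5 and 3/4 = 3/4
Find common denominator: LCD = 20
Convert: 16/20 and 15/20
Difference = |16 - 15|/20 = 1/20
Simplified = 1/20

1/20


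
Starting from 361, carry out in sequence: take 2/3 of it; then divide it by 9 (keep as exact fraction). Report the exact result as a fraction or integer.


Start with 361.
Step 1: Take 2/3: 361 * 2/3 = 722/3
Step 2: Divide by 9: 722/3 / 9 = 722/27
Final result = 722/27

722/27


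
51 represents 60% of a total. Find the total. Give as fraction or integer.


Given: 51 is 60% of the whole
Set up: 51 = 60/100 * whole
whole = 51 * 100 / 60
whole = 5100 / 60
whole = 85

85


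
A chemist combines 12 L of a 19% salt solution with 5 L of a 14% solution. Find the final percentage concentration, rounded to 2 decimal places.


Solute in mixture 1 = 19% of 12 L = 12*19/100 = 57/25 L
Solute in mixture 2 = 14% of 5 L = 5*14/100 = 7/10 L
Total solute = 57/25 + 7/10 = 149/50 L
Total volume = 12 + 5 = 17 L
Final concentration = 149/50/17 * 100 = 17.53%

17.53


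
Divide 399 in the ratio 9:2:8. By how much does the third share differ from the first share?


Total parts = 9 + 2 + 8 = 19
Value per part = 399 / 19 = 21
Shares: 9*21=189, 2*21=42, 8*21=168
Third share = 168, first share = 189
Difference = |168 - 189| = 21

21


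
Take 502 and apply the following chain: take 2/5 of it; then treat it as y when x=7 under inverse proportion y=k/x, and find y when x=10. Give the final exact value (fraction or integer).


Start with 502.
Step 1: Take 2/5: 502 * 2/5 = 1004/5
Step 2: Inverse prop: k = (1004/5)*7; new y = k/10 = 1004/5*7/10 = 3514/25
Final result = 3514/25

3514/25


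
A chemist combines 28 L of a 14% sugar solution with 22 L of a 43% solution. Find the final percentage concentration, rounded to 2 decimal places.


Solute in mixture 1 = 14% of 28 L = 28*14/100 = 98/25 L
Solute in mixture 2 = 43% of 22 L = 22*43/100 = 473/50 L
Total solute = 98/25 + 473/50 = 669/50 L
Total volume = 28 + 22 = 50 L
Final concentration = 669/50/50 * 100 = 26.76%

26.76


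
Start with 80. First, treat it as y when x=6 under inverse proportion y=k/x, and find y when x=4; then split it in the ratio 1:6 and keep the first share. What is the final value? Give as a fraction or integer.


Start with 80.
Step 1: Inverse prop: k = (80)*6; new y = k/4 = 80*6/4 = 120
Step 2: Split 1:6, first share = 120 * 1/7 = 120/7
Final result = 120/7

120/7


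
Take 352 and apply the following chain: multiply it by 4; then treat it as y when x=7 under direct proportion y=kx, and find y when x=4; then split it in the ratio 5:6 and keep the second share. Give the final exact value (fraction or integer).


Start with 352.
Step 1: Multiply by 4: 352 * 4 = 1408
Step 2: Direct prop: k = (1408)/7; new y = k*4 = 1408*4/7 = 5632/7
Step 3: Split 5:6, second share = 5632/7 * 6/11 = 3072/7
Final result = 3072/7

3072/7


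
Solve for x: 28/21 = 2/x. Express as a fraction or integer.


Setting up: 28/21 = 2/x
Cross multiply: 28 * x = 21 * 2
28x = 42
x = 42/28
x = 3/2

3/2


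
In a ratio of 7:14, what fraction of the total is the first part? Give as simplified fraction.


Total parts = 7 + 14 = 21
First part fraction = 7/21
Simplify: 7/21 = 1/3

1/3


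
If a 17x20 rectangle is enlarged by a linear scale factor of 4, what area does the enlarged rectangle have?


Original dimensions: 17 x 20
Enlargement factor = 4
New width = 17 * 4 = 68
New height = 20 * 4 = 80
New area = 68 * 80 = 5440

5440


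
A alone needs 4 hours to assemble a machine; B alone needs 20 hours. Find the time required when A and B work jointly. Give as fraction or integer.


Rate of A = 1/4 job per hour
Rate of B = 1/20 job per hour
Combined rate = 1/4 + 1/20
Find common denominator: (20 + 4)/(4*20) = 24/80
Combined rate = 3/10 job per hour
Time together = 1 / (3/10) = 10/3 hours

10/3


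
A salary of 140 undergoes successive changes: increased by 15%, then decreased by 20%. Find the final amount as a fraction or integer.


Start: 140
Step 1: increase by 15% => multiply by 115/100
  140 * 115/100 = 161
Step 2: decrease by 20% => multiply by 80/100
  161 * 80/100 = 644/5
Final value = 644/5

644/5


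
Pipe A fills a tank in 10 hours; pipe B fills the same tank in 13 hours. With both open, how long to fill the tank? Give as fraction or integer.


Rate of A = 1/10 job per hour
Rate of B = 1/13 job per hour
Combined rate = 1/10 + 1/13
Find common denominator: (13 + 10)/(10*13) = 23/130
Combined rate = 23/130 job per hour
Time together = 1 / (23/130) = 130/23 hours

130/23


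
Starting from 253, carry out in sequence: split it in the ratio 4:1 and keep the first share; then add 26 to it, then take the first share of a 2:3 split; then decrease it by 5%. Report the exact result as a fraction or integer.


Start with 253.
Step 1: Split 4:1, first share = 253 * 4/5 = 1012/5
Step 2: Add 26: 1012/5+26=1142/5; split 2:3 first = 1142/5*2/5 = 2284/25
Step 3: Decrease by 5%: 2284/25 * 95/100 = 10849/125
Final result = 10849/125

10849/125


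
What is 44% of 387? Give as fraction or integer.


Compute 44% of 387
Convert percentage: 44% = 44/100
Multiply: 387 * 44/100
= 17028/100
= 4257/25

4257/25


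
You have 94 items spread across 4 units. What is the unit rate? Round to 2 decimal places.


Total items = 94
Number of units = 4
Unit rate = 94 / 4
= 23.50 items per unit

23.50


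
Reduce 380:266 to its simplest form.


Find GCD(380, 266)
GCD = 38
Divide both by 38: 380/38 = 10, 266/38 = 7
Simplified ratio = 10:7

10:7


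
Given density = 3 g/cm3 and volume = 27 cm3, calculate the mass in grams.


Using mass = density * volume
Density = 3 g/cm3
Volume = 27 cm3
Mass = 3 * 27
= 81 g

81


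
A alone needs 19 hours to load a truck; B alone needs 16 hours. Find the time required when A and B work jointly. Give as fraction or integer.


Rate of A = 1/19 job per hour
Rate of B = 1/16 job per hour
Combined rate = 1/19 + 1/16
Find common denominator: (16 + 19)/(19*16) = 35/304
Combined rate = 35/304 job per hour
Time together = 1 / (35/304) = 304/35 hours

304/35


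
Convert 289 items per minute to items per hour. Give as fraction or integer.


Converting from per minute to per hour
Rate = 289 items per minute
Multiply by 60: 289 * 60
= 17340 items per hour

17340


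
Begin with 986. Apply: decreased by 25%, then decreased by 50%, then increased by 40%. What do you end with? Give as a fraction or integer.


Start: 986
Step 1: decrease by 25% => multiply by 75/100
  986 * 75/100 = 1479/2
Step 2: decrease by 50% => multiply by 50/100
  1479/2 * 50/100 = 1479/4
Step 3: increase by 40% => multiply by 140/100
  1479/4 * 140/100 = 10353/20
Final value = 10353/20

10353/20


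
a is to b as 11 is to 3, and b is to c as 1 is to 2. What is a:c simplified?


Given a:b = 11:3 and b:c = 1:2
Make b consistent. Multiply first ratio by 1: a:b = 11:3
Multiply second ratio by 3: b:c = 3:6
Now b = 3 in both, so a:b:c = 11:3:6
Therefore a:c = 11:6
Simplify by GCD: a:c = 11:6

11:6


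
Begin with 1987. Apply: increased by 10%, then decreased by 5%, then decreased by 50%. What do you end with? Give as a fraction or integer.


Start: 1987
Step 1: increase by 10% => multiply by 110/100
  1987 * 110/100 = 21857/10
Step 2: decrease by 5% => multiply by 95/100
  21857/10 * 95/100 = 415283/200
Step 3: decrease by 50% => multiply by 50/100
  415283/200 * 50/100 = 415283/400
Final value = 415283/400

415283/400


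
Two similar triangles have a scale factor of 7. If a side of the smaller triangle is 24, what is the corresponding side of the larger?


Similar triangles have proportional sides
Scale factor = 7
Smaller side = 24
Corresponding larger side = 24 * 7
= 168

168


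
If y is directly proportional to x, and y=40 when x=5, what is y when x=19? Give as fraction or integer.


Direct proportion: y = kx
Find k: k = 40/5 = 8
Compute y at x=19: y = 8 * 19
y = 152

152


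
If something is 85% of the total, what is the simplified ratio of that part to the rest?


Part = 85%, Remainder = 15%
Ratio = 85:15
GCD(85, 15) = 5
Simplify: 17:3 = 17:3

17:3


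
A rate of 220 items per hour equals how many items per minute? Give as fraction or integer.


Converting from per hour to per minute
Rate = 220 items per hour
Divide by 60: 220/60
= 11/3 items per minute

11/3


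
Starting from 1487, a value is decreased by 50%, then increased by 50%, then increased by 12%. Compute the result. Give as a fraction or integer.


Start: 1487
Step 1: decrease by 50% => multiply by 50/100
  1487 * 50/100 = 1487/2
Step 2: increase by 50% => multiply by 150/100
  1487/2 * 150/100 = 4461/4
Step 3: increase by 12% => multiply by 112/100
  4461/4 * 112/100 = 31227/25
Final value = 31227/25

31227/25


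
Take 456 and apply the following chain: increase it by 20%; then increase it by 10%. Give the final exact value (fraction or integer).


Start with 456.
Step 1: Increase by 20%: 456 * 120/100 = 2736/5
Step 2: Increase by 10%: 2736/5 * 110/100 = 15048/25
Final result = 15048/25

15048/25


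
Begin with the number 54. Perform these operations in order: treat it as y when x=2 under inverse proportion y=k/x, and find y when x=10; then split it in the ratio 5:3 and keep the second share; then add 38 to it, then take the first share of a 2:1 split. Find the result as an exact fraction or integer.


Start with 54.
Step 1: Inverse prop: k = (54)*2; new y = k/10 = 54*2/10 = 54/5
Step 2: Split 5:3, second share = 54/5 * 3/8 = 81/20
Step 3: Add 38: 81/20+38=841/20; split 2:1 first = 841/20*2/3 = 841/30
Final result = 841/30

841/30


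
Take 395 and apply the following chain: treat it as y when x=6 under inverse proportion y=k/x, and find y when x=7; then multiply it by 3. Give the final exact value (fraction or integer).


Start with 395.
Step 1: Inverse prop: k = (395)*6; new y = k/7 = 395*6/7 = 2370/7
Step 2: Multiply by 3: 2370/7 * 3 = 7110/7
Final result = 7110/7

7110/7


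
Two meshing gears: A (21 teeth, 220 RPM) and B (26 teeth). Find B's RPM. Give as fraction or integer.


Gear ratio: teeth_A * RPM_A = teeth_B * RPM_B
21 * 220 = 26 * RPM_B
4620 = 26 * RPM_B
RPM_B = 4620 / 26
RPM_B = 2310/13

2310/13


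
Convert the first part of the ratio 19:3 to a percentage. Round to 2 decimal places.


Total parts = 19 + 3 = 22
First part fraction = 19/22
Percentage = (19/22) * 100
= 0.863636 * 100
= 86.36%

86.36


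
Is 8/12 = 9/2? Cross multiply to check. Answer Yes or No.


Cross multiply to check 8/12 = 9/2
Left cross product: 8 * 2 = 16
Right cross product: 12 * 9 = 108
16 != 108
Not equal, so proportions differ => No

No


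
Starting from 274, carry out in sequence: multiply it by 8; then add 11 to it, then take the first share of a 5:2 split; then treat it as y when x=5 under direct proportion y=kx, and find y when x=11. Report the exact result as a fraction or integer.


Start with 274.
Step 1: Multiply by 8: 274 * 8 = 2192
Step 2: Add 11: 2192+11=2203; split 5:2 first = 2203*5/7 = 11015/7
Step 3: Direct prop: k = (11015/7)/5; new y = k*11 = 11015/7*11/5 = 24233/7
Final result = 24233/7

24233/7


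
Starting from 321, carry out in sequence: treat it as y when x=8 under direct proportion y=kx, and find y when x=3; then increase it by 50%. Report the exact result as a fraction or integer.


Start with 321.
Step 1: Direct prop: k = (321)/8; new y = k*3 = 321*3/8 = 963/8
Step 2: Increase by 50%: 963/8 * 150/100 = 2889/16
Final result = 2889/16

2889/16


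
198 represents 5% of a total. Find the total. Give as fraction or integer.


Given: 198 is 5% of the whole
Set up: 198 = 5/100 * whole
whole = 198 * 100 / 5
whole = 19800 / 5
whole = 3960

3960


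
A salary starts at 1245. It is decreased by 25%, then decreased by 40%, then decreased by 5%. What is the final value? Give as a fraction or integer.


Start: 1245
Step 1: decrease by 25% => multiply by 75/100
  1245 * 75/100 = 3735/4
Step 2: decrease by 40% => multiply by 60/100
  3735/4 * 60/100 = 2241/4
Step 3: decrease by 5% => multiply by 95/100
  2241/4 * 95/100 = 42579/80
Final value = 42579/80

42579/80


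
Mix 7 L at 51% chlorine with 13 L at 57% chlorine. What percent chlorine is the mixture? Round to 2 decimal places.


Solute in mixture 1 = 51% of 7 L = 7*51/100 = 357/100 L
Solute in mixture 2 = 57% of 13 L = 13*57/100 = 741/100 L
Total solute = 357/100 + 741/100 = 549/50 L
Total volume = 7 + 13 = 20 L
Final concentration = 549/50/20 * 100 = 54.90%

54.90


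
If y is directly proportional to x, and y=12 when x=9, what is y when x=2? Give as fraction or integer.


Direct proportion: y = kx
Find k: k = 12/9 = 4/3
Compute y at x=2: y = 4/3 * 2
y = 8/3

8/3


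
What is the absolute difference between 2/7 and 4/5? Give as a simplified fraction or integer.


Simplify: 2/7 = 2/7 and 4/5 = 4/5
Find common denominator: LCD = 35
Convert: 10/35 and 28/35
Difference = |10 - 28|/35 = 18/35
Simplified = 18/35

18/35


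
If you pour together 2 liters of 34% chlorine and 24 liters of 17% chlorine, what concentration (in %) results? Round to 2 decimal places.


Solute in mixture 1 = 34% of 2 L = 2*34/100 = 17/25 L
Solute in mixture 2 = 17% of 24 L = 24*17/100 = 102/25 L
Total solute = 17/25 + 102/25 = 119/25 L
Total volume = 2 + 24 = 26 L
Final concentration = 119/25/26 * 100 = 18.31%

18.31


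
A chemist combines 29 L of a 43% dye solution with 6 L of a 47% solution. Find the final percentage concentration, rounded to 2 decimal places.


Solute in mixture 1 = 43% of 29 L = 29*43/100 = 1247/100 L
Solute in mixture 2 = 47% of 6 L = 6*47/100 = 141/50 L
Total solute = 1247/100 + 141/50 = 1529/100 L
Total volume = 29 + 6 = 35 L
Final concentration = 1529/100/35 * 100 = 43.69%

43.69


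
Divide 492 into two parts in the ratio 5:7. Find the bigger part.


Total parts = 5 + 7 = 12
Value per part = 492 / 12 = 41
First share = 5 * 41 = 205
Second share = 7 * 41 = 287
Larger share = 287

287


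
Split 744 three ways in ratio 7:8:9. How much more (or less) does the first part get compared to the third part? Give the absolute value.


Total parts = 7 + 8 + 9 = 24
Value per part = 744 / 24 = 31
Shares: 7*31=217, 8*31=248, 9*31=279
First share = 217, third share = 279
Difference = |217 - 279| = 62

62


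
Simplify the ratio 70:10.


Find GCD(70, 10)
GCD = 10
Divide both by 10: 70/10 = 7, 10/10 = 1
Simplified ratio = 7:1

7:1


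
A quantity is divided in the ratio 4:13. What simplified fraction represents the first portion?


Total parts = 4 + 13 = 17
First part fraction = 4/17
Simplify: 4/17 = 4/17

4/17


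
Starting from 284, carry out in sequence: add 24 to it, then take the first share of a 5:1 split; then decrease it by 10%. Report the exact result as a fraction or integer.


Start with 284.
Step 1: Add 24: 284+24=308; split 5:1 first = 308*5/6 = 770/3
Step 2: Decrease by 10%: 770/3 * 90/100 = 231
Final result = 231

231


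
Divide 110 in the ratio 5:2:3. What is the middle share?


Ratio = 5:2:3
Total parts = 5 + 2 + 3 = 10
Value per part = 110 / 10 = 11
First share = 5 * 11 = 55
Middle share = 2 * 11 = 22
Third share = 3 * 11 = 33

22


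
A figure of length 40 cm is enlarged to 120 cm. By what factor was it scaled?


Original length = 40 cm
Scaled length = 120 cm
Scale factor = 120 / 40
= 3

3


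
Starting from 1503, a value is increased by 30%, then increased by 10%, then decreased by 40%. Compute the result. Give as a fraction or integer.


Start: 1503
Step 1: increase by 30% => multiply by 130/100
  1503 * 130/100 = 19539/10
Step 2: increase by 10% => multiply by 110/100
  19539/10 * 110/100 = 214929/100
Step 3: decrease by 40% => multiply by 60/100
  214929/100 * 60/100 = 644787/500
Final value = 644787/500

644787/500


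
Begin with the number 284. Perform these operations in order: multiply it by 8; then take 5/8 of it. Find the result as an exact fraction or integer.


Start with 284.
Step 1: Multiply by 8: 284 * 8 = 2272
Step 2: Take 5/8: 2272 * 5/8 = 1420
Final result = 1420

1420


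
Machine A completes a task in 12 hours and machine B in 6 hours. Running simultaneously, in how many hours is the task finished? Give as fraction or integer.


Rate of A = 1/12 job per hour
Rate of B = 1/6 job per hour
Combined rate = 1/12 + 1/6
Find common denominator: (6 + 12)/(12*6) = 18/72
Combined rate = 1/4 job per hour
Time together = 1 / (1/4) = 4 hours

4


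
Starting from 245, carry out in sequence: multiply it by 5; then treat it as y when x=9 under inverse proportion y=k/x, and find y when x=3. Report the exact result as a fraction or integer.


Start with 245.
Step 1: Multiply by 5: 245 * 5 = 1225
Step 2: Inverse prop: k = (1225)*9; new y = k/3 = 1225*9/3 = 3675
Final result = 3675

3675


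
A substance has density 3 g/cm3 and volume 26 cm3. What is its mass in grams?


Using mass = density * volume
Density = 3 g/cm3
Volume = 26 cm3
Mass = 3 * 26
= 78 g

78


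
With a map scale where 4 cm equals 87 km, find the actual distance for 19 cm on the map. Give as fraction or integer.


Map scale: 4 cm = 87 km
Measured distance on map = 19 cm
Set up proportion: 19 * 87 / 4
= 1653 / 4
= 1653/4 km

1653/4


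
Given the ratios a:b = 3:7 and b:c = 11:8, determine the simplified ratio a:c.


Given a:b = 3:7 and b:c = 11:8
Make b consistent. Multiply first ratio by 11: a:b = 33:77
Multiply second ratio by 7: b:c = 77:56
Now b = 77 in both, so a:b:c = 33:77:56
Therefore a:c = 33:56
Simplify by GCD: a:c = 33:56

33:56


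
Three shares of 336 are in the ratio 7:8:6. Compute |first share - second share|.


Total parts = 7 + 8 + 6 = 21
Value per part = 336 / 21 = 16
Shares: 7*16=112, 8*16=128, 6*16=96
First share = 112, second share = 128
Difference = |112 - 128| = 16

16


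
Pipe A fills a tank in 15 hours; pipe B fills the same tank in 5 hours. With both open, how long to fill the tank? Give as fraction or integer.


Rate of A = 1/15 job per hour
Rate of B = 1/5 job per hour
Combined rate = 1/15 + 1/5
Find common denominator: (5 + 15)/(15*5) = 20/75
Combined rate = 4/15 job per hour
Time together = 1 / (4/15) = 15/4 hours

15/4


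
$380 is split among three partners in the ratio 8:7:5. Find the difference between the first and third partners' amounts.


Total parts = 8 + 7 + 5 = 20
Value per part = 380 / 20 = 19
Shares: 8*19=152, 7*19=133, 5*19=95
First share = 152, third share = 95
Difference = |152 - 95| = 57

57


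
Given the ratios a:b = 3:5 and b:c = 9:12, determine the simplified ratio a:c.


Given a:b = 3:5 and b:c = 9:12
Make b consistent. Multiply first ratio by 9: a:b = 27:45
Multiply second ratio by 5: b:c = 45:60
Now b = 45 in both, so a:b:c = 27:45:60
Therefore a:c = 27:60
Simplify by GCD: a:c = 9:20

9:20


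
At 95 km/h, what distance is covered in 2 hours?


Using distance = speed * time
Speed = 95 km/h
Time = 2 hours
Distance = 95 * 2
= 190 km

190


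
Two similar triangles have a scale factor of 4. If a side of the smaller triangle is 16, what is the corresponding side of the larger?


Similar triangles have proportional sides
Scale factor = 4
Smaller side = 16
Corresponding larger side = 16 * 4
= 64

64


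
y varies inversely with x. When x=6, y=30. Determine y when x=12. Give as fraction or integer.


Inverse proportion: y = k/x
Find k: k = 6 * 30 = 180
Compute y at x=12: y = 180/12
y = 15

15


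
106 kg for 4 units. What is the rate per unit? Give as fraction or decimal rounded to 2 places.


Total kg = 106
Number of units = 4
Unit rate = 106 / 4
= 26.50 kg per unit

26.50


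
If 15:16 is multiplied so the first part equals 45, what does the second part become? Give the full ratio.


Original ratio: 15:16
First term target: 45
Scale factor = 45 / 15 = 3
Multiply second term: 16 * 3 = 48
Equivalent ratio = 45:48

45:48


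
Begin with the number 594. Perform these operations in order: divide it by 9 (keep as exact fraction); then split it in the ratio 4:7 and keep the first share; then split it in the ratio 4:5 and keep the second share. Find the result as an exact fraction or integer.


Start with 594.
Step 1: Divide by 9: 594 / 9 = 66
Step 2: Split 4:7, first share = 66 * 4/11 = 24
Step 3: Split 4:5, second share = 24 * 5/9 = 40/3
Final result = 40/3

40/3


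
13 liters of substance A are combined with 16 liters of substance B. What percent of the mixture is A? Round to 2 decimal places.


Volume of A = 13 L
Volume of B = 16 L
Total volume = 13 + 16 = 29 L
Percentage of A = (13/29) * 100
= 44.83%

44.83


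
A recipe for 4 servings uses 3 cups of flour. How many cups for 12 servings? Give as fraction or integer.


Original: 3 cups for 4 servings
Target servings = 12
Scaling factor = 12/4
New amount = 3 * 12/4
= 36/4
= 9 cups

9


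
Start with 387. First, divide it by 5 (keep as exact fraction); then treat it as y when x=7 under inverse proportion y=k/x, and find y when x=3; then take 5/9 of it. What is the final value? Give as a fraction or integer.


Start with 387.
Step 1: Divide by 5: 387 / 5 = 387/5
Step 2: Inverse prop: k = (387/5)*7; new y = k/3 = 387/5*7/3 = 903/5
Step 3: Take 5/9: 903/5 * 5/9 = 301/3
Final result = 301/3

301/3


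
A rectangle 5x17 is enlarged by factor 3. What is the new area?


Original dimensions: 5 x 17
Enlargement factor = 3
New width = 5 * 3 = 15
New height = 17 * 3 = 51
New area = 15 * 51 = 765

765


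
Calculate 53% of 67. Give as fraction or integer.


Compute 53% of 67
Convert percentage: 53% = 53/100
Multiply: 67 * 53/100
= 3551/100
= 3551/100

3551/100


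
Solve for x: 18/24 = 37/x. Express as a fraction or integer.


Setting up: 18/24 = 37/x
Cross multiply: 18 * x = 24 * 37
18x = 888
x = 888/18
x = 148/3

148/3


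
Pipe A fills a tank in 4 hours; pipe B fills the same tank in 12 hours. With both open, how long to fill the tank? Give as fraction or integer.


Rate of A = 1/4 job per hour
Rate of B = 1/12 job per hour
Combined rate = 1/4 + 1/12
Find common denominator: (12 + 4)/(4*12) = 16/48
Combined rate = 1/3 job per hour
Time together = 1 / (1/3) = 3 hours

3


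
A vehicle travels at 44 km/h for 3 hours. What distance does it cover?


Using distance = speed * time
Speed = 44 km/h
Time = 3 hours
Distance = 44 * 3
= 132 km

132


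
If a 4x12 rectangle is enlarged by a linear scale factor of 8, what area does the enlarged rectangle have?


Original dimensions: 4 x 12
Enlargement factor = 8
New width = 4 * 8 = 32
New height = 12 * 8 = 96
New area = 32 * 96 = 3072

3072


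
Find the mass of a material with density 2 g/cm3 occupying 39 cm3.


Using mass = density * volume
Density = 2 g/cm3
Volume = 39 cm3
Mass = 2 * 39
= 78 g

78


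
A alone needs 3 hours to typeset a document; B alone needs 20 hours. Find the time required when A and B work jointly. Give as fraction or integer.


Rate of A = 1/3 job per hour
Rate of B = 1/20 job per hour
Combined rate = 1/3 + 1/20
Find common denominator: (20 + 3)/(3*20) = 23/60
Combined rate = 23/60 job per hour
Time together = 1 / (23/60) = 60/23 hours

60/23


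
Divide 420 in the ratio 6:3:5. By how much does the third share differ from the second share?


Total parts = 6 + 3 + 5 = 14
Value per part = 420 / 14 = 30
Shares: 6*30=180, 3*30=90, 5*30=150
Third share = 150, second share = 90
Difference = |150 - 90| = 60

60


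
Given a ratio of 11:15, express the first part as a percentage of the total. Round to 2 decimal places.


Total parts = 11 + 15 = 26
First part fraction = 11/26
Percentage = (11/26) * 100
= 0.423077 * 100
= 42.31%

42.31


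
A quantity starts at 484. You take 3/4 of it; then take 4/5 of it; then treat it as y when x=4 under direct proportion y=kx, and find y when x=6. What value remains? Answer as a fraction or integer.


Start with 484.
Step 1: Take 3/4: 484 * 3/4 = 363
Step 2: Take 4/5: 363 * 4/5 = 1452/5
Step 3: Direct prop: k = (1452/5)/4; new y = k*6 = 1452/5*6/4 = 2178/5
Final result = 2178/5

2178/5


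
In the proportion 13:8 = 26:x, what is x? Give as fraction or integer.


Setting up: 13/8 = 26/x
Cross multiply: 13 * x = 8 * 26
13x = 208
x = 208/13
x = 16

16


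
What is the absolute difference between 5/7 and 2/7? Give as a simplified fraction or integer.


Simplify: 5/7 = 5/7 and 2/7 = 2/7
Find common denominator: LCD = 7
Convert: 5/7 and 2/7
Difference = |5 - 2|/7 = 3/7
Simplified = 3/7

3/7


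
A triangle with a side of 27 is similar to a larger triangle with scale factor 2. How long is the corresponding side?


Similar triangles have proportional sides
Scale factor = 2
Smaller side = 27
Corresponding larger side = 27 * 2
= 54

54
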